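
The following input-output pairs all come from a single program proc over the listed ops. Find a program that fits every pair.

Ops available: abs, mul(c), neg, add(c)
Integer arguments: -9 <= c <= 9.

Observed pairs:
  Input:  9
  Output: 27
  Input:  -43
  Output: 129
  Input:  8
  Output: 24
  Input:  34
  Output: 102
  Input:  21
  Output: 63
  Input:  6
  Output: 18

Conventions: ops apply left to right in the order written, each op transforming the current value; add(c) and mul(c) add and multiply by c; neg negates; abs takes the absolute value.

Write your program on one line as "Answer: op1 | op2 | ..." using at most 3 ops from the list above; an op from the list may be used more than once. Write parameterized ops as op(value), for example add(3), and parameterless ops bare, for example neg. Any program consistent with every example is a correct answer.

mul(3) | abs

Check, running the answer program on each example:
  9 -> 27 -> 27
  -43 -> -129 -> 129
  8 -> 24 -> 24
  34 -> 102 -> 102
  21 -> 63 -> 63
  6 -> 18 -> 18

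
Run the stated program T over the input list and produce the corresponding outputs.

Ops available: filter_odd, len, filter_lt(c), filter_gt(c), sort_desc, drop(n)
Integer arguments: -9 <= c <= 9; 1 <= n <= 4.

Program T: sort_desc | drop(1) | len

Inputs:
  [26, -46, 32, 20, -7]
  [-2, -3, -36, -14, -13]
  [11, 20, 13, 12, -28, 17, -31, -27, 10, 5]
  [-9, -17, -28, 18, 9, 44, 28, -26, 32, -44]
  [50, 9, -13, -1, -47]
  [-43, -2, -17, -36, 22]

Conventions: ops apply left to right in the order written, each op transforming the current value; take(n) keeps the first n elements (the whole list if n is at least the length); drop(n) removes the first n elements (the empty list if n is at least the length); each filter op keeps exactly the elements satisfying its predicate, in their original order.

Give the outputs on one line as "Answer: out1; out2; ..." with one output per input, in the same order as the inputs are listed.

4; 4; 9; 9; 4; 4

Execution, op by op:
  [26, -46, 32, 20, -7] -> [32, 26, 20, -7, -46] -> [26, 20, -7, -46] -> 4
  [-2, -3, -36, -14, -13] -> [-2, -3, -13, -14, -36] -> [-3, -13, -14, -36] -> 4
  [11, 20, 13, 12, -28, 17, -31, -27, 10, 5] -> [20, 17, 13, 12, 11, 10, 5, -27, -28, -31] -> [17, 13, 12, 11, 10, 5, -27, -28, -31] -> 9
  [-9, -17, -28, 18, 9, 44, 28, -26, 32, -44] -> [44, 32, 28, 18, 9, -9, -17, -26, -28, -44] -> [32, 28, 18, 9, -9, -17, -26, -28, -44] -> 9
  [50, 9, -13, -1, -47] -> [50, 9, -1, -13, -47] -> [9, -1, -13, -47] -> 4
  [-43, -2, -17, -36, 22] -> [22, -2, -17, -36, -43] -> [-2, -17, -36, -43] -> 4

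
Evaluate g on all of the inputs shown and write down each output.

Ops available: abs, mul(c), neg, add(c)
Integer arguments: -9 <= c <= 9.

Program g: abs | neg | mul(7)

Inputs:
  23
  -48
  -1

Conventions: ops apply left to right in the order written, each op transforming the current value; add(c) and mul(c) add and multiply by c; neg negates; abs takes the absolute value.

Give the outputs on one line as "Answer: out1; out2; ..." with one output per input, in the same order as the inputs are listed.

-161; -336; -7

Execution, op by op:
  23 -> 23 -> -23 -> -161
  -48 -> 48 -> -48 -> -336
  -1 -> 1 -> -1 -> -7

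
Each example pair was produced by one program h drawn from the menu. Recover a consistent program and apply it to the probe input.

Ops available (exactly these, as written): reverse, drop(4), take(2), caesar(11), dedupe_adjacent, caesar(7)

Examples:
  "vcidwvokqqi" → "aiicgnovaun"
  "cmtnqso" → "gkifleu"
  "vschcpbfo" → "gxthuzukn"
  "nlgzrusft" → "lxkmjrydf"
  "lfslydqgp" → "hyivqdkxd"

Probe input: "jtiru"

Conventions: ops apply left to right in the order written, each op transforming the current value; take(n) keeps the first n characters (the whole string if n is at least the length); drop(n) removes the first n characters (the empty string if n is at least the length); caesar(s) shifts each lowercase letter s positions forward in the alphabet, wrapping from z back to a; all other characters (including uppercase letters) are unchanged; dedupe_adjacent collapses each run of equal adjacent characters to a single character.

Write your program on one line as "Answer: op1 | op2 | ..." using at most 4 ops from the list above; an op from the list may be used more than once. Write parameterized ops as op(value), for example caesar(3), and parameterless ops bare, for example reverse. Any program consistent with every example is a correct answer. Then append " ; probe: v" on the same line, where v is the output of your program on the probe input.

reverse | caesar(7) | caesar(11) ; probe: "mjalb"

Check, running the answer program on each example:
  "vcidwvokqqi" -> "iqqkovwdicv" -> "pxxrvcdkpjc" -> "aiicgnovaun"
  "cmtnqso" -> "osqntmc" -> "vzxuatj" -> "gkifleu"
  "vschcpbfo" -> "ofbpchcsv" -> "vmiwjojzc" -> "gxthuzukn"
  "nlgzrusft" -> "tfsurzgln" -> "amzbygnsu" -> "lxkmjrydf"
  "lfslydqgp" -> "pgqdylsfl" -> "wnxkfszms" -> "hyivqdkxd"
  probe: "jtiru" -> "uritj" -> "bypaq" -> "mjalb"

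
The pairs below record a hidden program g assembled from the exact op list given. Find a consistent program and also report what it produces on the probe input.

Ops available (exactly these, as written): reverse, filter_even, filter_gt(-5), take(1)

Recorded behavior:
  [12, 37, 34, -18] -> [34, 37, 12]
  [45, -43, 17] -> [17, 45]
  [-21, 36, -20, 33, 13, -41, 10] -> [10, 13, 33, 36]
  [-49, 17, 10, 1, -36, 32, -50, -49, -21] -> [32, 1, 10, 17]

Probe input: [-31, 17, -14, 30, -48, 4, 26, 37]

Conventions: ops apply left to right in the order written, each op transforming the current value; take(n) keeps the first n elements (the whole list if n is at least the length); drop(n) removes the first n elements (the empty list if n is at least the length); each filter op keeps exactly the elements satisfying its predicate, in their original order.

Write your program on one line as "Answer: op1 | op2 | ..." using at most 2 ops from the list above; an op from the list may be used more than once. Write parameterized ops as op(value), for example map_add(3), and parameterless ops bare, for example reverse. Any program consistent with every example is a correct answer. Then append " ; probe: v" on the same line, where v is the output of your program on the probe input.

filter_gt(-5) | reverse ; probe: [37, 26, 4, 30, 17]

Check, running the answer program on each example:
  [12, 37, 34, -18] -> [12, 37, 34] -> [34, 37, 12]
  [45, -43, 17] -> [45, 17] -> [17, 45]
  [-21, 36, -20, 33, 13, -41, 10] -> [36, 33, 13, 10] -> [10, 13, 33, 36]
  [-49, 17, 10, 1, -36, 32, -50, -49, -21] -> [17, 10, 1, 32] -> [32, 1, 10, 17]
  probe: [-31, 17, -14, 30, -48, 4, 26, 37] -> [17, 30, 4, 26, 37] -> [37, 26, 4, 30, 17]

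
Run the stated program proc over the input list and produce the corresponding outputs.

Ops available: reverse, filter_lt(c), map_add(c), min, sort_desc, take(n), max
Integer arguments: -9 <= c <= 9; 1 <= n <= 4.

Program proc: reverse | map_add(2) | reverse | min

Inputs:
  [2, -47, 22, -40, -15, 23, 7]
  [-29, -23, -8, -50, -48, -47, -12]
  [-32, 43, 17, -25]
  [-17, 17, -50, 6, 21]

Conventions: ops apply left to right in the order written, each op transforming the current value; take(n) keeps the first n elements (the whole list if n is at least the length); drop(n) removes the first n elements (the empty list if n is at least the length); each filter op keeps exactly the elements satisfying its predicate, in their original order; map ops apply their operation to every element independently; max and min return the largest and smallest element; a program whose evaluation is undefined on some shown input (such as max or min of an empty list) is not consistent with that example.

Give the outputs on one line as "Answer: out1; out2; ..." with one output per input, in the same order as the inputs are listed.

-45; -48; -30; -48

Execution, op by op:
  [2, -47, 22, -40, -15, 23, 7] -> [7, 23, -15, -40, 22, -47, 2] -> [9, 25, -13, -38, 24, -45, 4] -> [4, -45, 24, -38, -13, 25, 9] -> -45
  [-29, -23, -8, -50, -48, -47, -12] -> [-12, -47, -48, -50, -8, -23, -29] -> [-10, -45, -46, -48, -6, -21, -27] -> [-27, -21, -6, -48, -46, -45, -10] -> -48
  [-32, 43, 17, -25] -> [-25, 17, 43, -32] -> [-23, 19, 45, -30] -> [-30, 45, 19, -23] -> -30
  [-17, 17, -50, 6, 21] -> [21, 6, -50, 17, -17] -> [23, 8, -48, 19, -15] -> [-15, 19, -48, 8, 23] -> -48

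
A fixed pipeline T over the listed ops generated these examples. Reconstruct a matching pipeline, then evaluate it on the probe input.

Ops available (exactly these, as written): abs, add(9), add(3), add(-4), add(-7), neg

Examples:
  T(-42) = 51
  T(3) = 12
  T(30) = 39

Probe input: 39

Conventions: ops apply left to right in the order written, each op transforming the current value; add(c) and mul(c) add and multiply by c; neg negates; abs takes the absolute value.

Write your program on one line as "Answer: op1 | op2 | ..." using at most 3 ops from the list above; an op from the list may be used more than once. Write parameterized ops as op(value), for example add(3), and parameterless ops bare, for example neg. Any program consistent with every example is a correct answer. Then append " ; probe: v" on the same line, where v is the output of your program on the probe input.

neg | abs | add(9) ; probe: 48

Check, running the answer program on each example:
  -42 -> 42 -> 42 -> 51
  3 -> -3 -> 3 -> 12
  30 -> -30 -> 30 -> 39
  probe: 39 -> -39 -> 39 -> 48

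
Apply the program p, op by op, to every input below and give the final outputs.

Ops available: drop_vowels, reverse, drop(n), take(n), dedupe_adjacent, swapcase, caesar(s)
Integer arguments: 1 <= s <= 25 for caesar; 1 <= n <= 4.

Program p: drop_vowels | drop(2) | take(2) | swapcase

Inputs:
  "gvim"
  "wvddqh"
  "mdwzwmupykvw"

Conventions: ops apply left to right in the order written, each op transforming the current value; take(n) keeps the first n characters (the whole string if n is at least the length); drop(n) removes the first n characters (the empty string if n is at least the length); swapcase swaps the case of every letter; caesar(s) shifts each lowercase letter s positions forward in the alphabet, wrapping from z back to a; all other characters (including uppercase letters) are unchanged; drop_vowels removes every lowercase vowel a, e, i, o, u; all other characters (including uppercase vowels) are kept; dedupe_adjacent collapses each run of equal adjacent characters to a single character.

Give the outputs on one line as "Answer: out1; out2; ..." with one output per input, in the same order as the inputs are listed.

"M"; "DD"; "WZ"

Execution, op by op:
  "gvim" -> "gvm" -> "m" -> "m" -> "M"
  "wvddqh" -> "wvddqh" -> "ddqh" -> "dd" -> "DD"
  "mdwzwmupykvw" -> "mdwzwmpykvw" -> "wzwmpykvw" -> "wz" -> "WZ"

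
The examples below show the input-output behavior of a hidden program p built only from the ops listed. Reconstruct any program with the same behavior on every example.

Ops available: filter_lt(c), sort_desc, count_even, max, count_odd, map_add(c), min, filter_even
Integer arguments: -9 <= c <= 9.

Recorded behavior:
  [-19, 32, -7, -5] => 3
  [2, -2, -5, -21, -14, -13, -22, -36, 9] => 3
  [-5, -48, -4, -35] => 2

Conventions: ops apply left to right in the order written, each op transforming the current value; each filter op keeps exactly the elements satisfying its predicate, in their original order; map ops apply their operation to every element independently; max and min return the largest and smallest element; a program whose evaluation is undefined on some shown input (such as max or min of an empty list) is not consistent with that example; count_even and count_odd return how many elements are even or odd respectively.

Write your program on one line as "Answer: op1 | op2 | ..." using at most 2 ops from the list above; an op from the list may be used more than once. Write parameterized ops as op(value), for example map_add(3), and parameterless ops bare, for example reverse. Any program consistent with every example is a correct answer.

filter_lt(4) | count_odd

Check, running the answer program on each example:
  [-19, 32, -7, -5] -> [-19, -7, -5] -> 3
  [2, -2, -5, -21, -14, -13, -22, -36, 9] -> [2, -2, -5, -21, -14, -13, -22, -36] -> 3
  [-5, -48, -4, -35] -> [-5, -48, -4, -35] -> 2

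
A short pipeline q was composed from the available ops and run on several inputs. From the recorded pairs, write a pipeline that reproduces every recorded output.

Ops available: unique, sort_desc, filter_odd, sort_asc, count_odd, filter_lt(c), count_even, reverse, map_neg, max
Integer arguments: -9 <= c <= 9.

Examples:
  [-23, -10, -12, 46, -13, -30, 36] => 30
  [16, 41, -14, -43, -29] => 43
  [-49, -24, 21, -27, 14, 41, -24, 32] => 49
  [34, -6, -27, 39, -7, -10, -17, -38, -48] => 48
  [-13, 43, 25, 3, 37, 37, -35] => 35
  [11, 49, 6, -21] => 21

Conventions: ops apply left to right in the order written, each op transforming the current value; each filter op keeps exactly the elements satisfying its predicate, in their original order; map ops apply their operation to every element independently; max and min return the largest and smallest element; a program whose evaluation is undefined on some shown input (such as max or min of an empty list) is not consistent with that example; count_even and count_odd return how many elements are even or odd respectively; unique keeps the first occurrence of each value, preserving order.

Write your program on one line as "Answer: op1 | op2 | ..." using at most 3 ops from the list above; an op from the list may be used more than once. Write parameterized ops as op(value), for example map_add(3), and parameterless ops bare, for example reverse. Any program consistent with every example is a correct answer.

map_neg | max

Check, running the answer program on each example:
  [-23, -10, -12, 46, -13, -30, 36] -> [23, 10, 12, -46, 13, 30, -36] -> 30
  [16, 41, -14, -43, -29] -> [-16, -41, 14, 43, 29] -> 43
  [-49, -24, 21, -27, 14, 41, -24, 32] -> [49, 24, -21, 27, -14, -41, 24, -32] -> 49
  [34, -6, -27, 39, -7, -10, -17, -38, -48] -> [-34, 6, 27, -39, 7, 10, 17, 38, 48] -> 48
  [-13, 43, 25, 3, 37, 37, -35] -> [13, -43, -25, -3, -37, -37, 35] -> 35
  [11, 49, 6, -21] -> [-11, -49, -6, 21] -> 21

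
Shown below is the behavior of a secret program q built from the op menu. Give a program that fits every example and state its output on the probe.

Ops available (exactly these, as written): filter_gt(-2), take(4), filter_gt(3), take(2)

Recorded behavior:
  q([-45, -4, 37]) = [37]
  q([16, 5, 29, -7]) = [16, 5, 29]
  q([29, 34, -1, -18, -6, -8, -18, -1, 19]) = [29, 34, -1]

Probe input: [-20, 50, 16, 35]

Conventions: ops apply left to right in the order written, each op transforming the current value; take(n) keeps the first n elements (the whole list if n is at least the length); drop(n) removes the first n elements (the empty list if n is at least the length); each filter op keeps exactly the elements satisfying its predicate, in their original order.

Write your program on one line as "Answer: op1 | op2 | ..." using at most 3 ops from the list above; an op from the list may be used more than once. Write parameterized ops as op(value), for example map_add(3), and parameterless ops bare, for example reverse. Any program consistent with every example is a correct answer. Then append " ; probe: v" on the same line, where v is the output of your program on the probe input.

take(4) | filter_gt(-2) ; probe: [50, 16, 35]

Check, running the answer program on each example:
  [-45, -4, 37] -> [-45, -4, 37] -> [37]
  [16, 5, 29, -7] -> [16, 5, 29, -7] -> [16, 5, 29]
  [29, 34, -1, -18, -6, -8, -18, -1, 19] -> [29, 34, -1, -18] -> [29, 34, -1]
  probe: [-20, 50, 16, 35] -> [-20, 50, 16, 35] -> [50, 16, 35]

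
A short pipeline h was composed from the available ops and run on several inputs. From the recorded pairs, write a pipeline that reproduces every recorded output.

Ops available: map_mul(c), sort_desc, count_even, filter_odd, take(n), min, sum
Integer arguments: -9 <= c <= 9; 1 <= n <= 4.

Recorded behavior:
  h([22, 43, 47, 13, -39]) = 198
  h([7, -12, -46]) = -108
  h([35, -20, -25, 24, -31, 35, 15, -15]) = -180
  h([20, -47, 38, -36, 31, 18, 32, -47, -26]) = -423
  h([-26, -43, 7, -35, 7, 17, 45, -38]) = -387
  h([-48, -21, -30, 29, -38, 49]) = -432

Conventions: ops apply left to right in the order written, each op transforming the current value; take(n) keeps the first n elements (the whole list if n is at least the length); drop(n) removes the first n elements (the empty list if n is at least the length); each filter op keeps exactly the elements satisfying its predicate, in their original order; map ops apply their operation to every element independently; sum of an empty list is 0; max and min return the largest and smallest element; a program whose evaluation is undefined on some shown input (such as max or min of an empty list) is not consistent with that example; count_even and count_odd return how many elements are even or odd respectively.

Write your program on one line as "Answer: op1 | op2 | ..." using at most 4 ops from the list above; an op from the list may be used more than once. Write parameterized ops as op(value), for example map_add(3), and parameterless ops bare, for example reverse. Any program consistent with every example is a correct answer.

map_mul(9) | take(2) | min

Check, running the answer program on each example:
  [22, 43, 47, 13, -39] -> [198, 387, 423, 117, -351] -> [198, 387] -> 198
  [7, -12, -46] -> [63, -108, -414] -> [63, -108] -> -108
  [35, -20, -25, 24, -31, 35, 15, -15] -> [315, -180, -225, 216, -279, 315, 135, -135] -> [315, -180] -> -180
  [20, -47, 38, -36, 31, 18, 32, -47, -26] -> [180, -423, 342, -324, 279, 162, 288, -423, -234] -> [180, -423] -> -423
  [-26, -43, 7, -35, 7, 17, 45, -38] -> [-234, -387, 63, -315, 63, 153, 405, -342] -> [-234, -387] -> -387
  [-48, -21, -30, 29, -38, 49] -> [-432, -189, -270, 261, -342, 441] -> [-432, -189] -> -432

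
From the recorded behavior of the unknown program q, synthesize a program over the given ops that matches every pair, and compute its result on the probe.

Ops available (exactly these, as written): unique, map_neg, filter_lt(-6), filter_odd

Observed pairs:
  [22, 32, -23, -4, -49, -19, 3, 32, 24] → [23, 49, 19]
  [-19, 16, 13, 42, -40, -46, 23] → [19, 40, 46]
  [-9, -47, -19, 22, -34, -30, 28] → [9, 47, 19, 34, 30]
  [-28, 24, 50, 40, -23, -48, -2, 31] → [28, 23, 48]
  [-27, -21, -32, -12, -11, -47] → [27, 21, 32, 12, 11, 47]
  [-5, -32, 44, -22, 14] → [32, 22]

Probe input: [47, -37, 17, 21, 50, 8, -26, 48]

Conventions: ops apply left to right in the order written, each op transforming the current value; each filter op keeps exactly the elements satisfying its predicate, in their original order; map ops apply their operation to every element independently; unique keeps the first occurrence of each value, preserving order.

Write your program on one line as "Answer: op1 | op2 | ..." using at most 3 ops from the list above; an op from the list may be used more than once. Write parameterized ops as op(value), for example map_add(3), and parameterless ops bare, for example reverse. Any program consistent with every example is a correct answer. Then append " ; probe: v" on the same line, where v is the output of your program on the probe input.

filter_lt(-6) | map_neg ; probe: [37, 26]

Check, running the answer program on each example:
  [22, 32, -23, -4, -49, -19, 3, 32, 24] -> [-23, -49, -19] -> [23, 49, 19]
  [-19, 16, 13, 42, -40, -46, 23] -> [-19, -40, -46] -> [19, 40, 46]
  [-9, -47, -19, 22, -34, -30, 28] -> [-9, -47, -19, -34, -30] -> [9, 47, 19, 34, 30]
  [-28, 24, 50, 40, -23, -48, -2, 31] -> [-28, -23, -48] -> [28, 23, 48]
  [-27, -21, -32, -12, -11, -47] -> [-27, -21, -32, -12, -11, -47] -> [27, 21, 32, 12, 11, 47]
  [-5, -32, 44, -22, 14] -> [-32, -22] -> [32, 22]
  probe: [47, -37, 17, 21, 50, 8, -26, 48] -> [-37, -26] -> [37, 26]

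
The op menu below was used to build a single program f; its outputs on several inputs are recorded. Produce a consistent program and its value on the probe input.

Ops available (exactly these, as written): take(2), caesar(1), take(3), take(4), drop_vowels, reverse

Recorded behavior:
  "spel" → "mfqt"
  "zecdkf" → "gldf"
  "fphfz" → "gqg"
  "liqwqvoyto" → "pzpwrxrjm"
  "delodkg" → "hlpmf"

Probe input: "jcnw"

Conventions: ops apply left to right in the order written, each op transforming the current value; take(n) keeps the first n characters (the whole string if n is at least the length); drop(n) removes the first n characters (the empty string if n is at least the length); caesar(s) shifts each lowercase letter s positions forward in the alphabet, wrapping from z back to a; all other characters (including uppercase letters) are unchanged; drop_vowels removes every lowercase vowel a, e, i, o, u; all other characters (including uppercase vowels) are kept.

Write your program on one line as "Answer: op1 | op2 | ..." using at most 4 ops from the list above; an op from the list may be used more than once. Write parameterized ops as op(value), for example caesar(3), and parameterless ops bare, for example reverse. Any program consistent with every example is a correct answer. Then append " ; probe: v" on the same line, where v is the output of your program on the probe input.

caesar(1) | reverse | drop_vowels ; probe: "xdk"

Check, running the answer program on each example:
  "spel" -> "tqfm" -> "mfqt" -> "mfqt"
  "zecdkf" -> "afdelg" -> "gledfa" -> "gldf"
  "fphfz" -> "gqiga" -> "agiqg" -> "gqg"
  "liqwqvoyto" -> "mjrxrwpzup" -> "puzpwrxrjm" -> "pzpwrxrjm"
  "delodkg" -> "efmpelh" -> "hlepmfe" -> "hlpmf"
  probe: "jcnw" -> "kdox" -> "xodk" -> "xdk"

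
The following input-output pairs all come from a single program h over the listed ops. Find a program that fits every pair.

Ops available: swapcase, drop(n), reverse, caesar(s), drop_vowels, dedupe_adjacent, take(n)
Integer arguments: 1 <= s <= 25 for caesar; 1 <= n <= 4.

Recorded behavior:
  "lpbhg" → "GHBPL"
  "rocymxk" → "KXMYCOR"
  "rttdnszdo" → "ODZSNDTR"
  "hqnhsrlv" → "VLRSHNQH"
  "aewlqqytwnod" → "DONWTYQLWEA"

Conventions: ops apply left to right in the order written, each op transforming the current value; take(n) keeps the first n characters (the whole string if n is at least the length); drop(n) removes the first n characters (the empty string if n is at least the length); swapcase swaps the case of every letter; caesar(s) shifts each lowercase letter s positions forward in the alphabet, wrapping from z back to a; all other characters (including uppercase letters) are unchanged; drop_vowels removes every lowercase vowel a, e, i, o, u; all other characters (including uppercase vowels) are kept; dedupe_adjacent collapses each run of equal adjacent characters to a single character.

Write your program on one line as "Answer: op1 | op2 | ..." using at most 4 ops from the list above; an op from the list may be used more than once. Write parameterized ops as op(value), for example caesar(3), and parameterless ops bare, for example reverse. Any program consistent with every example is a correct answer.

dedupe_adjacent | reverse | swapcase

Check, running the answer program on each example:
  "lpbhg" -> "lpbhg" -> "ghbpl" -> "GHBPL"
  "rocymxk" -> "rocymxk" -> "kxmycor" -> "KXMYCOR"
  "rttdnszdo" -> "rtdnszdo" -> "odzsndtr" -> "ODZSNDTR"
  "hqnhsrlv" -> "hqnhsrlv" -> "vlrshnqh" -> "VLRSHNQH"
  "aewlqqytwnod" -> "aewlqytwnod" -> "donwtyqlwea" -> "DONWTYQLWEA"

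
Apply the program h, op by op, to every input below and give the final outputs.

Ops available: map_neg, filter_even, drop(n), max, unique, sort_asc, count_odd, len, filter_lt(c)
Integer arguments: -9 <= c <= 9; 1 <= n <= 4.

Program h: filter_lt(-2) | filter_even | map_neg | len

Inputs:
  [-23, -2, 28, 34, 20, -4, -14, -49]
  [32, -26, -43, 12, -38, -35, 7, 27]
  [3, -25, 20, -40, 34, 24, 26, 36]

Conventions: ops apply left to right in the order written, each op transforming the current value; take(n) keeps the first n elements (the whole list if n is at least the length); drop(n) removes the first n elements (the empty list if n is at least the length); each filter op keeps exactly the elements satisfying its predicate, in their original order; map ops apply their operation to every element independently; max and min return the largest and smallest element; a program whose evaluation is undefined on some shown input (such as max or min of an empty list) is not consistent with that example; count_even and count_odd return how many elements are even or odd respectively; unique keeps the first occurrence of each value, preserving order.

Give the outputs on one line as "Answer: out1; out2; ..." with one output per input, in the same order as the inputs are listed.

Execution, op by op:
  [-23, -2, 28, 34, 20, -4, -14, -49] -> [-23, -4, -14, -49] -> [-4, -14] -> [4, 14] -> 2
  [32, -26, -43, 12, -38, -35, 7, 27] -> [-26, -43, -38, -35] -> [-26, -38] -> [26, 38] -> 2
  [3, -25, 20, -40, 34, 24, 26, 36] -> [-25, -40] -> [-40] -> [40] -> 1

2; 2; 1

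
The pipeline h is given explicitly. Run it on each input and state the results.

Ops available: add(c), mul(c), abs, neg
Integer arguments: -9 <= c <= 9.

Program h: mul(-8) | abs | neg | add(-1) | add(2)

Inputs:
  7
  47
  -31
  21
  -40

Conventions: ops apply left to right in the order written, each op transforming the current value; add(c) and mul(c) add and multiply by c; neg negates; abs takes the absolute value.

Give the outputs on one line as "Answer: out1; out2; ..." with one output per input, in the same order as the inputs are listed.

Execution, op by op:
  7 -> -56 -> 56 -> -56 -> -57 -> -55
  47 -> -376 -> 376 -> -376 -> -377 -> -375
  -31 -> 248 -> 248 -> -248 -> -249 -> -247
  21 -> -168 -> 168 -> -168 -> -169 -> -167
  -40 -> 320 -> 320 -> -320 -> -321 -> -319

-55; -375; -247; -167; -319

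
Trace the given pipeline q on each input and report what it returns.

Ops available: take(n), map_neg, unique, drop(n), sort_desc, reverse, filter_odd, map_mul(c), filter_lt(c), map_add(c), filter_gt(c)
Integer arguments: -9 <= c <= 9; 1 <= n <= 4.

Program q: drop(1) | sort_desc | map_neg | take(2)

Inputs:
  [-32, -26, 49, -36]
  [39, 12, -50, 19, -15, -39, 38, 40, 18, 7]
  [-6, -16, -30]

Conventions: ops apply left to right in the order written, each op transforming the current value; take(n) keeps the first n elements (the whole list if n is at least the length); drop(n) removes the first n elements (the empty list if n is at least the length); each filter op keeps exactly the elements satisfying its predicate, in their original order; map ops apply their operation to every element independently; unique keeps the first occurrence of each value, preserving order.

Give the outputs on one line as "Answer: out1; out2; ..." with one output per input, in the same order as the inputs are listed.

[-49, 26]; [-40, -38]; [16, 30]

Execution, op by op:
  [-32, -26, 49, -36] -> [-26, 49, -36] -> [49, -26, -36] -> [-49, 26, 36] -> [-49, 26]
  [39, 12, -50, 19, -15, -39, 38, 40, 18, 7] -> [12, -50, 19, -15, -39, 38, 40, 18, 7] -> [40, 38, 19, 18, 12, 7, -15, -39, -50] -> [-40, -38, -19, -18, -12, -7, 15, 39, 50] -> [-40, -38]
  [-6, -16, -30] -> [-16, -30] -> [-16, -30] -> [16, 30] -> [16, 30]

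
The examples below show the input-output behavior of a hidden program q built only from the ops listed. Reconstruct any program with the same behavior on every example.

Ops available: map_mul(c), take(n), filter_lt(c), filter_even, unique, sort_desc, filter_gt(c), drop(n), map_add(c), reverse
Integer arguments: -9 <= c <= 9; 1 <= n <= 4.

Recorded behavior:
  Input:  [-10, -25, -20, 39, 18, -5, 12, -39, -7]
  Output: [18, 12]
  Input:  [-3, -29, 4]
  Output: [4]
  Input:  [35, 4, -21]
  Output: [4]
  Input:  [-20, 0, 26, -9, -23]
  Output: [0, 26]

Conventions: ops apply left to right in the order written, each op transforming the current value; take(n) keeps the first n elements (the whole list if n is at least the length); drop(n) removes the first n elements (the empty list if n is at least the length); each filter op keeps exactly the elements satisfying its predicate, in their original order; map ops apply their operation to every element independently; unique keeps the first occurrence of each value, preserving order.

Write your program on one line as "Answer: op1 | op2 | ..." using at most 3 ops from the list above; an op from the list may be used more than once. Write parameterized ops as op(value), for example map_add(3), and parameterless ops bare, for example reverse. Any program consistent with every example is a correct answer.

filter_even | filter_gt(-9)

Check, running the answer program on each example:
  [-10, -25, -20, 39, 18, -5, 12, -39, -7] -> [-10, -20, 18, 12] -> [18, 12]
  [-3, -29, 4] -> [4] -> [4]
  [35, 4, -21] -> [4] -> [4]
  [-20, 0, 26, -9, -23] -> [-20, 0, 26] -> [0, 26]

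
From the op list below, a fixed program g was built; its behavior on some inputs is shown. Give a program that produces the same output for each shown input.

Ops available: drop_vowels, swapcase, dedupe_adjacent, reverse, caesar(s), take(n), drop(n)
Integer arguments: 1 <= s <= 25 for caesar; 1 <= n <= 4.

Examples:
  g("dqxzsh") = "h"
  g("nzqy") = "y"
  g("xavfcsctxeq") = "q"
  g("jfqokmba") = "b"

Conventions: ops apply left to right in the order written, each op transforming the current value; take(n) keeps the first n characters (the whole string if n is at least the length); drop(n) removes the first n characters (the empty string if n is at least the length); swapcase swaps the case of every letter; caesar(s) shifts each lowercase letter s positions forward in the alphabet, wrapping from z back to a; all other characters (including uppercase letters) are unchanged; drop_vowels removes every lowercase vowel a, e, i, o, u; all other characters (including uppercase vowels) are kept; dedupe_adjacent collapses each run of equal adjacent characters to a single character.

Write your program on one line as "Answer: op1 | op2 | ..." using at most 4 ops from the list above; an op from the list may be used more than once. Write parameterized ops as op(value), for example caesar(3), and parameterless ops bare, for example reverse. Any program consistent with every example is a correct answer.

drop_vowels | reverse | take(1)

Check, running the answer program on each example:
  "dqxzsh" -> "dqxzsh" -> "hszxqd" -> "h"
  "nzqy" -> "nzqy" -> "yqzn" -> "y"
  "xavfcsctxeq" -> "xvfcsctxq" -> "qxtcscfvx" -> "q"
  "jfqokmba" -> "jfqkmb" -> "bmkqfj" -> "b"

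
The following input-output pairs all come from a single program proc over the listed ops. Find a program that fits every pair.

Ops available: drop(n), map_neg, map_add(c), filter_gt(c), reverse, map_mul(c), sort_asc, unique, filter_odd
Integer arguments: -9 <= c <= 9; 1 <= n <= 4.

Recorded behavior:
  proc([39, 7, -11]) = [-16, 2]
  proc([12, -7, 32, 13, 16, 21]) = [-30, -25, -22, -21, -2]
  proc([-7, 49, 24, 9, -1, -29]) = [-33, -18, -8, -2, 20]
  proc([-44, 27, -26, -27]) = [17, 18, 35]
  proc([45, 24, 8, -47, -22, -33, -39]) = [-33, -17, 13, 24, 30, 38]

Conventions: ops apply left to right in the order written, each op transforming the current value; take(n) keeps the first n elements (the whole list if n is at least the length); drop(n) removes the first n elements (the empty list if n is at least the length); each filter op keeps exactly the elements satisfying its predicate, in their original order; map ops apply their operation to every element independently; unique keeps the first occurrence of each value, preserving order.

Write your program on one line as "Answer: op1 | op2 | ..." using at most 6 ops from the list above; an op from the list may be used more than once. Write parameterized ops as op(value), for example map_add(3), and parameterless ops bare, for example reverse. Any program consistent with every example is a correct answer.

map_add(5) | map_add(4) | sort_asc | map_neg | sort_asc | drop(1)

Check, running the answer program on each example:
  [39, 7, -11] -> [44, 12, -6] -> [48, 16, -2] -> [-2, 16, 48] -> [2, -16, -48] -> [-48, -16, 2] -> [-16, 2]
  [12, -7, 32, 13, 16, 21] -> [17, -2, 37, 18, 21, 26] -> [21, 2, 41, 22, 25, 30] -> [2, 21, 22, 25, 30, 41] -> [-2, -21, -22, -25, -30, -41] -> [-41, -30, -25, -22, -21, -2] -> [-30, -25, -22, -21, -2]
  [-7, 49, 24, 9, -1, -29] -> [-2, 54, 29, 14, 4, -24] -> [2, 58, 33, 18, 8, -20] -> [-20, 2, 8, 18, 33, 58] -> [20, -2, -8, -18, -33, -58] -> [-58, -33, -18, -8, -2, 20] -> [-33, -18, -8, -2, 20]
  [-44, 27, -26, -27] -> [-39, 32, -21, -22] -> [-35, 36, -17, -18] -> [-35, -18, -17, 36] -> [35, 18, 17, -36] -> [-36, 17, 18, 35] -> [17, 18, 35]
  [45, 24, 8, -47, -22, -33, -39] -> [50, 29, 13, -42, -17, -28, -34] -> [54, 33, 17, -38, -13, -24, -30] -> [-38, -30, -24, -13, 17, 33, 54] -> [38, 30, 24, 13, -17, -33, -54] -> [-54, -33, -17, 13, 24, 30, 38] -> [-33, -17, 13, 24, 30, 38]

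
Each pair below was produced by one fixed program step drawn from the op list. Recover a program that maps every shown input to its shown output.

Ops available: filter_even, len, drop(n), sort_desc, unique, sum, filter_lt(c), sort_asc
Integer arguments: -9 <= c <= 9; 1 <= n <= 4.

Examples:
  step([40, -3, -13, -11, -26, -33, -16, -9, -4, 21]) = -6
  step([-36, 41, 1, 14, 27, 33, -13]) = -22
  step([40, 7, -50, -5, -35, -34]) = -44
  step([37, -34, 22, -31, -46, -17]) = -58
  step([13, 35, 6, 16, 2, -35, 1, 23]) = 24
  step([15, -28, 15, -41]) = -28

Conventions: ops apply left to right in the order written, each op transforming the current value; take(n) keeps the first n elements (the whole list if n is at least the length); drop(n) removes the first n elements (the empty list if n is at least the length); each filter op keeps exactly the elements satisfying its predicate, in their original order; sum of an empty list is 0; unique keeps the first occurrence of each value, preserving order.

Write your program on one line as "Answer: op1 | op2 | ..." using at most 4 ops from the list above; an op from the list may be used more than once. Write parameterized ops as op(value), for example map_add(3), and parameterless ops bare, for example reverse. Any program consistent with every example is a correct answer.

sort_desc | filter_even | sum

Check, running the answer program on each example:
  [40, -3, -13, -11, -26, -33, -16, -9, -4, 21] -> [40, 21, -3, -4, -9, -11, -13, -16, -26, -33] -> [40, -4, -16, -26] -> -6
  [-36, 41, 1, 14, 27, 33, -13] -> [41, 33, 27, 14, 1, -13, -36] -> [14, -36] -> -22
  [40, 7, -50, -5, -35, -34] -> [40, 7, -5, -34, -35, -50] -> [40, -34, -50] -> -44
  [37, -34, 22, -31, -46, -17] -> [37, 22, -17, -31, -34, -46] -> [22, -34, -46] -> -58
  [13, 35, 6, 16, 2, -35, 1, 23] -> [35, 23, 16, 13, 6, 2, 1, -35] -> [16, 6, 2] -> 24
  [15, -28, 15, -41] -> [15, 15, -28, -41] -> [-28] -> -28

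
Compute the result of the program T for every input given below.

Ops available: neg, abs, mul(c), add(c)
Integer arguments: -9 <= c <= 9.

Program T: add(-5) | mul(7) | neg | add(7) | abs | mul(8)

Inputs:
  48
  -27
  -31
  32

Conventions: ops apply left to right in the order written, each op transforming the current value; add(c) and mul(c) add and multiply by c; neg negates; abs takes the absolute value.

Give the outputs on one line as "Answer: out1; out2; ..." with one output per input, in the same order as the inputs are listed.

Execution, op by op:
  48 -> 43 -> 301 -> -301 -> -294 -> 294 -> 2352
  -27 -> -32 -> -224 -> 224 -> 231 -> 231 -> 1848
  -31 -> -36 -> -252 -> 252 -> 259 -> 259 -> 2072
  32 -> 27 -> 189 -> -189 -> -182 -> 182 -> 1456

2352; 1848; 2072; 1456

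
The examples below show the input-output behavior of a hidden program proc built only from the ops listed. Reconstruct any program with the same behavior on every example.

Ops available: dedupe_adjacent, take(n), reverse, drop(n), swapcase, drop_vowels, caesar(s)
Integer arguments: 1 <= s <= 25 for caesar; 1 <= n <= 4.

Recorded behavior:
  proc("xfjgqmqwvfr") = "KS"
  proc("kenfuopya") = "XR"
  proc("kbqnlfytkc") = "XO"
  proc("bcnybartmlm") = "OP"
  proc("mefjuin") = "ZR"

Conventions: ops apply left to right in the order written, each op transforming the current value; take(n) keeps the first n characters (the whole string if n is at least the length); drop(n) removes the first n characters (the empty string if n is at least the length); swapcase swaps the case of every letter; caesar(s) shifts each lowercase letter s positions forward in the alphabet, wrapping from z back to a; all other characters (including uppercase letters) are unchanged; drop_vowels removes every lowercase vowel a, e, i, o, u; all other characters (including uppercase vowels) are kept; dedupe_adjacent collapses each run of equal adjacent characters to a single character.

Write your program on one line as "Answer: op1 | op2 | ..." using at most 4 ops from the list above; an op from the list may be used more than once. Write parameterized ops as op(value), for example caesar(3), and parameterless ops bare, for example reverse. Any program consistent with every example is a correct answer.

take(2) | caesar(13) | swapcase

Check, running the answer program on each example:
  "xfjgqmqwvfr" -> "xf" -> "ks" -> "KS"
  "kenfuopya" -> "ke" -> "xr" -> "XR"
  "kbqnlfytkc" -> "kb" -> "xo" -> "XO"
  "bcnybartmlm" -> "bc" -> "op" -> "OP"
  "mefjuin" -> "me" -> "zr" -> "ZR"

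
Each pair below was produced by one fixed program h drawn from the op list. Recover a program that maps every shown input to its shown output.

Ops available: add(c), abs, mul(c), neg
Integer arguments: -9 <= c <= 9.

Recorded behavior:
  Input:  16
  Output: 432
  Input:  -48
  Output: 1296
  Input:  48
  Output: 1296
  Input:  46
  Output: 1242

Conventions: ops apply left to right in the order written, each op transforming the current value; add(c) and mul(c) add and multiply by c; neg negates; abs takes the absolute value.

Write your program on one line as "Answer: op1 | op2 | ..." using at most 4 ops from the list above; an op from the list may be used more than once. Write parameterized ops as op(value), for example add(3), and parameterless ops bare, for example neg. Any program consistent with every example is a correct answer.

abs | mul(9) | neg | mul(-3)

Check, running the answer program on each example:
  16 -> 16 -> 144 -> -144 -> 432
  -48 -> 48 -> 432 -> -432 -> 1296
  48 -> 48 -> 432 -> -432 -> 1296
  46 -> 46 -> 414 -> -414 -> 1242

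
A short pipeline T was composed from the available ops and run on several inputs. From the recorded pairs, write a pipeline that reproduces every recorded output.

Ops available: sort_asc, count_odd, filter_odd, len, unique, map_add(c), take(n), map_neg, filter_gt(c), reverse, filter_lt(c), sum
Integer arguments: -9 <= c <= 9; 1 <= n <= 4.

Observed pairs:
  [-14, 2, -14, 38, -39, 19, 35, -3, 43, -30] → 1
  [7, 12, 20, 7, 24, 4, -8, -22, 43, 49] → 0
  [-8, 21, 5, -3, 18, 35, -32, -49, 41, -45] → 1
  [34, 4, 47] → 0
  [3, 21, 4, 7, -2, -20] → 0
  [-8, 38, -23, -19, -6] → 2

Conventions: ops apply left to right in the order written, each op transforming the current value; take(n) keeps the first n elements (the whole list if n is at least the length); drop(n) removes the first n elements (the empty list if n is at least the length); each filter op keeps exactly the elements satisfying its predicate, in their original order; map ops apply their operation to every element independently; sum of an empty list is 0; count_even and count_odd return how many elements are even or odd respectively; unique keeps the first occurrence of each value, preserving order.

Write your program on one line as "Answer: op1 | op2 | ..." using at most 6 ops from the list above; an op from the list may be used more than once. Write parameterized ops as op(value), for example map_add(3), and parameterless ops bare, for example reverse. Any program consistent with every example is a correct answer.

map_neg | take(3) | unique | filter_gt(-2) | len

Check, running the answer program on each example:
  [-14, 2, -14, 38, -39, 19, 35, -3, 43, -30] -> [14, -2, 14, -38, 39, -19, -35, 3, -43, 30] -> [14, -2, 14] -> [14, -2] -> [14] -> 1
  [7, 12, 20, 7, 24, 4, -8, -22, 43, 49] -> [-7, -12, -20, -7, -24, -4, 8, 22, -43, -49] -> [-7, -12, -20] -> [-7, -12, -20] -> [] -> 0
  [-8, 21, 5, -3, 18, 35, -32, -49, 41, -45] -> [8, -21, -5, 3, -18, -35, 32, 49, -41, 45] -> [8, -21, -5] -> [8, -21, -5] -> [8] -> 1
  [34, 4, 47] -> [-34, -4, -47] -> [-34, -4, -47] -> [-34, -4, -47] -> [] -> 0
  [3, 21, 4, 7, -2, -20] -> [-3, -21, -4, -7, 2, 20] -> [-3, -21, -4] -> [-3, -21, -4] -> [] -> 0
  [-8, 38, -23, -19, -6] -> [8, -38, 23, 19, 6] -> [8, -38, 23] -> [8, -38, 23] -> [8, 23] -> 2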